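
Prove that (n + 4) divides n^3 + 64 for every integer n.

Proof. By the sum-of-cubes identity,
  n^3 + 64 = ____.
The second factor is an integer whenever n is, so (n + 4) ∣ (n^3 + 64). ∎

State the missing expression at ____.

(n + 4)(n^2 - 4n + 16)

a^3 + b^3 = (a + b)(a^2 - ab + b^2). With a = n, b = 4:
n^3 + 64 = (n + 4)(n^2 - 4n + 16).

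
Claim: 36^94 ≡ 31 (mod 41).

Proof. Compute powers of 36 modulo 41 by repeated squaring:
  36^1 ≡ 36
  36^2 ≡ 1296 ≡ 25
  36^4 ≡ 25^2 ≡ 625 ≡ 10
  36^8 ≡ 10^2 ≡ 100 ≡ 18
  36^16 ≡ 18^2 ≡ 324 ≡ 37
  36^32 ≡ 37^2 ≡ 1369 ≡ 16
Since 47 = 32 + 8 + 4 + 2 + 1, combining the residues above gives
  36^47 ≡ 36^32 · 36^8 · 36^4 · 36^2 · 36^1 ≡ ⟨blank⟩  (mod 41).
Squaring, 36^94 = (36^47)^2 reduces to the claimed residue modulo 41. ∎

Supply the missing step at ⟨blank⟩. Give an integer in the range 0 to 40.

21

36^32 · 36^8 · 36^4 · 36^2 · 36^1 ≡ 16 · 18 · 10 · 25 · 36 = 2592000.
2592000 mod 41 = 21, so 36^47 ≡ 21 (mod 41).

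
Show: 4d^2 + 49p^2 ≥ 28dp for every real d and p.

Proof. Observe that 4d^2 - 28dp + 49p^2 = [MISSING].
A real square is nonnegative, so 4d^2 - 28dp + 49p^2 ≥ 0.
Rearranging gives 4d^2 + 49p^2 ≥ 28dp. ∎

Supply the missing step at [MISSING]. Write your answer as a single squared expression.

(2d - 7p)^2

4d^2 - 28dp + 49p^2 is a perfect-square trinomial: the outer terms are (2d)^2 and (7p)^2, and the cross term is -2·2d·7p.
So 4d^2 - 28dp + 49p^2 = (2d - 7p)^2 ≥ 0.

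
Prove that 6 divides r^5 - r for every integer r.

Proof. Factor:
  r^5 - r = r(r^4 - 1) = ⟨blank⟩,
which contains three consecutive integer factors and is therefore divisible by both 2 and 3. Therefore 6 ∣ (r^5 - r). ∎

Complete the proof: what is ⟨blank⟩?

(r - 1)r(r + 1)(r^2 + 1)

r^4 - 1 = (r^2 - 1)(r^2 + 1), and r^2 - 1 = (r-1)(r+1).
So r(r^4 - 1) = (r - 1)r(r + 1)(r^2 + 1).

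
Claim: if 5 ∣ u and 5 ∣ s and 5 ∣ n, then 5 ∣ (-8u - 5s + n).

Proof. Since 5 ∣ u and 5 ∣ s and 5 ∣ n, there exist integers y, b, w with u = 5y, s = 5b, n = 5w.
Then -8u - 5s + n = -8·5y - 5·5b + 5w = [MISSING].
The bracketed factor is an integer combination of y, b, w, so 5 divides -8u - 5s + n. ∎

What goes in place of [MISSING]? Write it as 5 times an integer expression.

5(-5b + w - 8y)

Each term has a factor of 5: -8·5y - 5·5b + 5w = 5·(-5b + w - 8y).
Since -5b + w - 8y is an integer, 5 ∣ (-8u - 5s + n).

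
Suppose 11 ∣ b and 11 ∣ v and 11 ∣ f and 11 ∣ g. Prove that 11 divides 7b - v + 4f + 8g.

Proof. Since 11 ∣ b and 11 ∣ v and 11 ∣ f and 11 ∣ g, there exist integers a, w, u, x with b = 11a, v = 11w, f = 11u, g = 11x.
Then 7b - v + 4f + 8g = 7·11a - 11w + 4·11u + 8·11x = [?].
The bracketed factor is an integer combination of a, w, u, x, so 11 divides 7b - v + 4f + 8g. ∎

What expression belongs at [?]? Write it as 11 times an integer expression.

Pull the common 11 out of every term: 7·11a - 11w + 4·11u + 8·11x = 11(7a + 4u - w + 8x).
7a + 4u - w + 8x is an integer, which exhibits the divisibility.

11(7a + 4u - w + 8x)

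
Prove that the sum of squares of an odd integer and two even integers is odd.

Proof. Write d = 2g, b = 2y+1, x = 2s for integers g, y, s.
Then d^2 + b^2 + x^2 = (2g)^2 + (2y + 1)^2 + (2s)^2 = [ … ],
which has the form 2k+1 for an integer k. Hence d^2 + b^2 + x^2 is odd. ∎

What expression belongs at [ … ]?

Expanding: (2g)^2 + (2y + 1)^2 + (2s)^2 = 4g^2 + 4s^2 + 4y^2 + 4y + 1.
Every term except the constant is even, so this is 2(2g^2 + 2s^2 + 2y^2 + 2y) + 1,
and 2g^2 + 2s^2 + 2y^2 + 2y ∈ ℤ gives the required form.

2(2g^2 + 2s^2 + 2y^2 + 2y) + 1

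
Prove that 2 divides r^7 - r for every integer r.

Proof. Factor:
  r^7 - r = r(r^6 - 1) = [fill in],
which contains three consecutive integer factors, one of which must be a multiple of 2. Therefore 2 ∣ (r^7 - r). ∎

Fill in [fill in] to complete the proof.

r^6 - 1 = (r^2 - 1)(r^4 + r^2 + 1), and r^2 - 1 = (r-1)(r+1).
So r(r^6 - 1) = (r - 1)r(r + 1)(r^4 + r^2 + 1).

(r - 1)r(r + 1)(r^4 + r^2 + 1)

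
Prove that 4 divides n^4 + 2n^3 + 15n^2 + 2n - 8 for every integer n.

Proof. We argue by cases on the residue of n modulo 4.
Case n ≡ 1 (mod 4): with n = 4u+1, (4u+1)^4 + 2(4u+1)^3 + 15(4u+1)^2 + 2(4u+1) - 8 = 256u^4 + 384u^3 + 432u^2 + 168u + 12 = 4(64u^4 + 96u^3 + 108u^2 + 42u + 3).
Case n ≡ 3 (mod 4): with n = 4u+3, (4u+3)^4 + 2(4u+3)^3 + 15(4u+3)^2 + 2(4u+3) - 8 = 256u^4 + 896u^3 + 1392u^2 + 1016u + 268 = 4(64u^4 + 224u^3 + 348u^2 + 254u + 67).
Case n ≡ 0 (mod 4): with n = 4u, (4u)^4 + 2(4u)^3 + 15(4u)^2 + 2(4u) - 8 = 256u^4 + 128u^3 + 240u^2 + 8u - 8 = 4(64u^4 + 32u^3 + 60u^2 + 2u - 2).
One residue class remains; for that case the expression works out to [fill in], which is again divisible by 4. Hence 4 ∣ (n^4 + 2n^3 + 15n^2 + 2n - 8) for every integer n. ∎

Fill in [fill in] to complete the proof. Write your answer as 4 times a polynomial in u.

Only n ≡ 2 (mod 4) is unaccounted for. Put n = 4u+2:
(4u+2)^4 + 2(4u+2)^3 + 15(4u+2)^2 + 2(4u+2) - 8 expands to 256u^4 + 640u^3 + 816u^2 + 472u + 88,
and factoring out 4 leaves 4(64u^4 + 160u^3 + 204u^2 + 118u + 22).

4(64u^4 + 160u^3 + 204u^2 + 118u + 22)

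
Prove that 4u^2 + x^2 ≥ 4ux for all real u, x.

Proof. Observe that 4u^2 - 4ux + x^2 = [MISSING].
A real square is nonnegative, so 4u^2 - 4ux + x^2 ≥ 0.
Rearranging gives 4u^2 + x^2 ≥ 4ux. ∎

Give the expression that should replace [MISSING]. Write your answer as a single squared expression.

(2u - x)^2

4u^2 - 4ux + x^2 is a perfect-square trinomial: the outer terms are (2u)^2 and (x)^2, and the cross term is -2·2u·x.
So 4u^2 - 4ux + x^2 = (2u - x)^2 ≥ 0.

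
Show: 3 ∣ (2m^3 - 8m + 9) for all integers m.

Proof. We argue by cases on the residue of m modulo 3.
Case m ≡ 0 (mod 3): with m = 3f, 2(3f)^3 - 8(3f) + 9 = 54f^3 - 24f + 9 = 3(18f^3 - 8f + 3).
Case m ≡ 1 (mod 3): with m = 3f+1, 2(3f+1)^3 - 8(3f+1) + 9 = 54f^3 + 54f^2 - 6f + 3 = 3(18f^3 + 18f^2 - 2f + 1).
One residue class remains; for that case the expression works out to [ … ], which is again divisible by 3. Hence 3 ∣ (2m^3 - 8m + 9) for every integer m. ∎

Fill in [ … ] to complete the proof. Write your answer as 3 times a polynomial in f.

3(18f^3 + 36f^2 + 16f + 3)

Only m ≡ 2 (mod 3) is unaccounted for. Put m = 3f+2:
2(3f+2)^3 - 8(3f+2) + 9 expands to 54f^3 + 108f^2 + 48f + 9,
and factoring out 3 leaves 3(18f^3 + 36f^2 + 16f + 3).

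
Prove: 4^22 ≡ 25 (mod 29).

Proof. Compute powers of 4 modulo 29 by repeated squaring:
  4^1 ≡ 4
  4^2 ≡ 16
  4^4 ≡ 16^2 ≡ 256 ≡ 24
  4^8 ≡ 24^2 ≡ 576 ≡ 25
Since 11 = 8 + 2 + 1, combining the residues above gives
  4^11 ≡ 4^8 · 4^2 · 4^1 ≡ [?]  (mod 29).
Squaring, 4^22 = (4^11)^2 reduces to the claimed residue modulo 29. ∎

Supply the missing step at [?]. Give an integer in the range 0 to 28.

5

Multiply the listed residues: 25 · 16 · 4 = 400 → 1600.
Reducing modulo 29: 1600 = 55·29 + 5, so 4^11 ≡ 5.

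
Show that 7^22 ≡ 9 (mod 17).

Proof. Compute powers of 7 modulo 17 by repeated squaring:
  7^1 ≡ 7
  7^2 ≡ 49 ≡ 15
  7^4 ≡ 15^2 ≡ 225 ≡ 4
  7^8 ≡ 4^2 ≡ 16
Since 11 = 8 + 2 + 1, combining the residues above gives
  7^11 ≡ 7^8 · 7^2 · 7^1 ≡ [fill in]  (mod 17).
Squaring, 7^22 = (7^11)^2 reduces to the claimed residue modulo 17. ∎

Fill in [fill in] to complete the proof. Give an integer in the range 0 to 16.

Multiply the listed residues: 16 · 15 · 7 = 240 → 1680.
Reducing modulo 17: 1680 = 98·17 + 14, so 7^11 ≡ 14.

14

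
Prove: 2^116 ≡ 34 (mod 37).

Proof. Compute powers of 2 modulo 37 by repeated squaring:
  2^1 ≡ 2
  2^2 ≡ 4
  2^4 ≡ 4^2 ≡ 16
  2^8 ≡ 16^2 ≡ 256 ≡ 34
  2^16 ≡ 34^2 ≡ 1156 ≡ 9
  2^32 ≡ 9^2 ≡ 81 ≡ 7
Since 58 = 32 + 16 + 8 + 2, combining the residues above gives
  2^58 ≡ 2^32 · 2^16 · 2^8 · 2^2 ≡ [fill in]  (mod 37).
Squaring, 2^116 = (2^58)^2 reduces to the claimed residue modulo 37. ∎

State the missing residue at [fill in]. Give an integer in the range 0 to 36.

2^32 · 2^16 · 2^8 · 2^2 ≡ 7 · 9 · 34 · 4 = 8568.
8568 mod 37 = 21, so 2^58 ≡ 21 (mod 37).

21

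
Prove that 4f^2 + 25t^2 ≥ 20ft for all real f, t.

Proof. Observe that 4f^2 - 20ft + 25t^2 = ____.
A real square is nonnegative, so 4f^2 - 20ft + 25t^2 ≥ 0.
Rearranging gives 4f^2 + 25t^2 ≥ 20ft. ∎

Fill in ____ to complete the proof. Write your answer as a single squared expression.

The leading and trailing coefficients are 2^2 and 5^2, and 20 = 2·2·5, so the trinomial is (2f - 5t)^2.
Hence 4f^2 - 20ft + 25t^2 ≥ 0.

(2f - 5t)^2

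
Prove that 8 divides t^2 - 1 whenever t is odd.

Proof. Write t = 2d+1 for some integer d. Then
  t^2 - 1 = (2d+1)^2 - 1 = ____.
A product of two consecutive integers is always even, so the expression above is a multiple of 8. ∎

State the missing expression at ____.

4d(d + 1)

(2d+1)^2 - 1 = 4d^2 + 4d + 1 - 1 = 4d^2 + 4d = 4d(d+1).
Since d and d+1 are consecutive, d(d+1) is even, and 4·(even) is a multiple of 8.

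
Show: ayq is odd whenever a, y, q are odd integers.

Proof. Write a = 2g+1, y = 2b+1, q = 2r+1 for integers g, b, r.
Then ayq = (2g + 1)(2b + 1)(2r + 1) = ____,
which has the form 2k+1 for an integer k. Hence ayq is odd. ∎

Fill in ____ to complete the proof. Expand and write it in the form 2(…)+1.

Expanding: (2g + 1)(2b + 1)(2r + 1) = 8bgr + 4bg + 4br + 2b + 4gr + 2g + 2r + 1.
Every term except the constant is even, so this is 2(4bgr + 2bg + 2br + b + 2gr + g + r) + 1,
and 4bgr + 2bg + 2br + b + 2gr + g + r ∈ ℤ gives the required form.

2(4bgr + 2bg + 2br + b + 2gr + g + r) + 1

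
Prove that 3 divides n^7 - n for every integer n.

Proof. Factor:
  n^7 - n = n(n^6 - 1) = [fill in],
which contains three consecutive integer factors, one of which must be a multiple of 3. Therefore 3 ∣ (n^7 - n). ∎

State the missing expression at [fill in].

n^6 - 1 = (n^2 - 1)(n^4 + n^2 + 1), and n^2 - 1 = (n-1)(n+1).
So n(n^6 - 1) = (n - 1)n(n + 1)(n^4 + n^2 + 1).

(n - 1)n(n + 1)(n^4 + n^2 + 1)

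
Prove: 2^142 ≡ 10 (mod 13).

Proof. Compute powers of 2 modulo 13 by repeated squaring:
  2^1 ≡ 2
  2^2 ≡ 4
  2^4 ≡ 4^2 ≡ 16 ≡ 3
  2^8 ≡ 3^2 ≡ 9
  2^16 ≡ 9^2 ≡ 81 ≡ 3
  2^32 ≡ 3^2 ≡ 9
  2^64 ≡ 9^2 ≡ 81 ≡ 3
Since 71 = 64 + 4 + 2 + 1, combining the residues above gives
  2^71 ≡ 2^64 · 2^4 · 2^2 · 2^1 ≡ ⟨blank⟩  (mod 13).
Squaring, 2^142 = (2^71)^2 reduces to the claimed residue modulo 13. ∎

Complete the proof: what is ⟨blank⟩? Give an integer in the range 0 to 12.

Multiply the listed residues: 3 · 3 · 4 · 2 = 9 → 36 → 72.
Reducing modulo 13: 72 = 5·13 + 7, so 2^71 ≡ 7.

7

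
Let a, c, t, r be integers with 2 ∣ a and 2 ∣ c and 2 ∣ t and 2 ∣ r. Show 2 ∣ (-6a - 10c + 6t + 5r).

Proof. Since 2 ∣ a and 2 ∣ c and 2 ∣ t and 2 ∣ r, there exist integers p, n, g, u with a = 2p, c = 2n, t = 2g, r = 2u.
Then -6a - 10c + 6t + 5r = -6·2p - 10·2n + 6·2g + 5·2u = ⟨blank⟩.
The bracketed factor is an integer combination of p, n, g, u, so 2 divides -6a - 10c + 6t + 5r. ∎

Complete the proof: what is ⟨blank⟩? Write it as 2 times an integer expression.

2(6g - 10n - 6p + 5u)

Pull the common 2 out of every term: -6·2p - 10·2n + 6·2g + 5·2u = 2(6g - 10n - 6p + 5u).
6g - 10n - 6p + 5u is an integer, which exhibits the divisibility.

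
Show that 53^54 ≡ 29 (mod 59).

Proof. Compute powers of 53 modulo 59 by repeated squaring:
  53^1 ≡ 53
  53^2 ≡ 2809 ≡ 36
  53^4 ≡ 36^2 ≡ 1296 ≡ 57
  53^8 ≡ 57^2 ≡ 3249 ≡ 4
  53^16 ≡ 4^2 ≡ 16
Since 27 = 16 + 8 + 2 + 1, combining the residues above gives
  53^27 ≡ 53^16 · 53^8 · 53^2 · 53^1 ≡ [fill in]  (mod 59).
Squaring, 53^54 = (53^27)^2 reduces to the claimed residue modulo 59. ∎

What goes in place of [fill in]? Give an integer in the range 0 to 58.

41

Multiply the listed residues: 16 · 4 · 36 · 53 = 64 → 2304 → 122112.
Reducing modulo 59: 122112 = 2069·59 + 41, so 53^27 ≡ 41.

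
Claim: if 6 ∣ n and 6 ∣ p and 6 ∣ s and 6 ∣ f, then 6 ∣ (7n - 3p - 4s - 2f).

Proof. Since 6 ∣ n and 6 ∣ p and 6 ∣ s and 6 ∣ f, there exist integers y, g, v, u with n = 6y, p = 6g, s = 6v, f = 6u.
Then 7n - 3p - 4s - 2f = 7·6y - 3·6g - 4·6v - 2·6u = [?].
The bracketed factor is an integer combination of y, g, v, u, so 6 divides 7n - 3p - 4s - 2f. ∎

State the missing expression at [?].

Each term has a factor of 6: 7·6y - 3·6g - 4·6v - 2·6u = 6·(-3g - 2u - 4v + 7y).
Since -3g - 2u - 4v + 7y is an integer, 6 ∣ (7n - 3p - 4s - 2f).

6(-3g - 2u - 4v + 7y)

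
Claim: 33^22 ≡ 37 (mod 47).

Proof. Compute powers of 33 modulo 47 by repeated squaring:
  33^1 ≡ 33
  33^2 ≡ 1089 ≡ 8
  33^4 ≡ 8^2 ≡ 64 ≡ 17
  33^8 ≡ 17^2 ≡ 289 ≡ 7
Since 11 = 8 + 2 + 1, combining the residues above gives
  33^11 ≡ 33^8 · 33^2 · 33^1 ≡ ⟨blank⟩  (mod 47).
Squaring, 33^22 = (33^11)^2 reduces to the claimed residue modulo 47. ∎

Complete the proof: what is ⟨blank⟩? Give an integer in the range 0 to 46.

15

Multiply the listed residues: 7 · 8 · 33 = 56 → 1848.
Reducing modulo 47: 1848 = 39·47 + 15, so 33^11 ≡ 15.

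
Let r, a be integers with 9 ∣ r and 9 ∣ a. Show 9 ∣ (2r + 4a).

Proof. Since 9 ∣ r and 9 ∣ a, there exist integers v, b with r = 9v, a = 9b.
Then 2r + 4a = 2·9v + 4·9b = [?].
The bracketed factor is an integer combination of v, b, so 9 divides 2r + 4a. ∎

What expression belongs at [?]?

Pull the common 9 out of every term: 2·9v + 4·9b = 9(4b + 2v).
4b + 2v is an integer, which exhibits the divisibility.

9(4b + 2v)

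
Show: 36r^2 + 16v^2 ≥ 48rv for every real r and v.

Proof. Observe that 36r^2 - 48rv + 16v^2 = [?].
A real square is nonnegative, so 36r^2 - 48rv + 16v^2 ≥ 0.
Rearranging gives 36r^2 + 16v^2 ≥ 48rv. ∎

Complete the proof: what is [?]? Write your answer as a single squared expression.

The leading and trailing coefficients are 6^2 and 4^2, and 48 = 2·6·4, so the trinomial is (6r - 4v)^2.
Hence 36r^2 - 48rv + 16v^2 ≥ 0.

(6r - 4v)^2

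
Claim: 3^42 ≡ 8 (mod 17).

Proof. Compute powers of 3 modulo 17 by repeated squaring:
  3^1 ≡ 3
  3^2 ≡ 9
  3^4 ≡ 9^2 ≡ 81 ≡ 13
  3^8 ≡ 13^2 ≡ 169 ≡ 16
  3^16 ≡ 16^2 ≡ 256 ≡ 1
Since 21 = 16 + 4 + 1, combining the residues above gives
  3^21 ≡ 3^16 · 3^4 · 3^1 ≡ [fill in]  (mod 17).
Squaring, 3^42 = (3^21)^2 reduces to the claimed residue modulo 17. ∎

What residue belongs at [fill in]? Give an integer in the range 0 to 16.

5

Multiply the listed residues: 1 · 13 · 3 = 13 → 39.
Reducing modulo 17: 39 = 2·17 + 5, so 3^21 ≡ 5.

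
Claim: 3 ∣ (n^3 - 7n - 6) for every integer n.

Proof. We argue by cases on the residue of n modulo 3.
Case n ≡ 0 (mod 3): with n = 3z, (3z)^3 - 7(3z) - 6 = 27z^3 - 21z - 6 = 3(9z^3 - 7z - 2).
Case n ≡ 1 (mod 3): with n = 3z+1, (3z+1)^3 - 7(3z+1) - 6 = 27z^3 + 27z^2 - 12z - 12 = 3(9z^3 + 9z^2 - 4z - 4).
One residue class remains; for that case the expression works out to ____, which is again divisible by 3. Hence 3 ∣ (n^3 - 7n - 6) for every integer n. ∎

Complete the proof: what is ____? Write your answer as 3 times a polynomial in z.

The residues treated are {0, 1}, so the missing case is n ≡ 2 (mod 3); write n = 3z+2.
Then (3z+2)^3 - 7(3z+2) - 6 = 27z^3 + 54z^2 + 15z - 12 = 3(9z^3 + 18z^2 + 5z - 4).

3(9z^3 + 18z^2 + 5z - 4)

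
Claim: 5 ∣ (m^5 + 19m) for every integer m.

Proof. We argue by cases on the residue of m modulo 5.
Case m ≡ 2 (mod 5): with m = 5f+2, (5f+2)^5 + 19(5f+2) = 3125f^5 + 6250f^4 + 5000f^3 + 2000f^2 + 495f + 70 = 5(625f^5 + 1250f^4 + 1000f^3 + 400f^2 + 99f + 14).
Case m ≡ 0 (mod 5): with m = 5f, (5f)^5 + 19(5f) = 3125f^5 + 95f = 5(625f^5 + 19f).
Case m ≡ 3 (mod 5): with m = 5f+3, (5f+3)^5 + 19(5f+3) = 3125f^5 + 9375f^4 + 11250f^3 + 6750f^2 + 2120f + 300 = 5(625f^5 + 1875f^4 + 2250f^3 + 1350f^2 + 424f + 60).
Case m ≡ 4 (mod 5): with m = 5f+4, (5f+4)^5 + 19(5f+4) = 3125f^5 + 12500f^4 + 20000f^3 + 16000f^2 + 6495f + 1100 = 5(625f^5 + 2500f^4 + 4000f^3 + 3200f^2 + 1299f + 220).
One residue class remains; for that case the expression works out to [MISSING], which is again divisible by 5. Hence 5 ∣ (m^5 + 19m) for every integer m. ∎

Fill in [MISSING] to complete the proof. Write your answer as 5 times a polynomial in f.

The residues treated are {2, 0, 3, 4}, so the missing case is m ≡ 1 (mod 5); write m = 5f+1.
Then (5f+1)^5 + 19(5f+1) = 3125f^5 + 3125f^4 + 1250f^3 + 250f^2 + 120f + 20 = 5(625f^5 + 625f^4 + 250f^3 + 50f^2 + 24f + 4).

5(625f^5 + 625f^4 + 250f^3 + 50f^2 + 24f + 4)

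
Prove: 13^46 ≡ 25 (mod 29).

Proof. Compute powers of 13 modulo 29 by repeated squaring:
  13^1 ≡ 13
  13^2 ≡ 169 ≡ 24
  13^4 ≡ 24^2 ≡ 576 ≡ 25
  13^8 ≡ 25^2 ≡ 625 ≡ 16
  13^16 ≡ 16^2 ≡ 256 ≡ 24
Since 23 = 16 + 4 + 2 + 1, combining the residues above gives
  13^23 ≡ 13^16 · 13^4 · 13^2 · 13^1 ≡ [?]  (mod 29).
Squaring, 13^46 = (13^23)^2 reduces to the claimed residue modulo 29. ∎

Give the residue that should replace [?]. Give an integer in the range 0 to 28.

Multiply the listed residues: 24 · 25 · 24 · 13 = 600 → 14400 → 187200.
Reducing modulo 29: 187200 = 6455·29 + 5, so 13^23 ≡ 5.

5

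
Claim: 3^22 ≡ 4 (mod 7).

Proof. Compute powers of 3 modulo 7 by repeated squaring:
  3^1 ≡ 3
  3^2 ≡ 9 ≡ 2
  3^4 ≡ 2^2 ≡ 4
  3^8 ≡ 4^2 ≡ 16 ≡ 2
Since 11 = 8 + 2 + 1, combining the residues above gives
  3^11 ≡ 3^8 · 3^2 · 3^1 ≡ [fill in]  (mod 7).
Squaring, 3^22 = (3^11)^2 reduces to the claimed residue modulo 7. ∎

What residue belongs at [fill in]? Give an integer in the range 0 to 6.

5

3^8 · 3^2 · 3^1 ≡ 2 · 2 · 3 = 12.
12 mod 7 = 5, so 3^11 ≡ 5 (mod 7).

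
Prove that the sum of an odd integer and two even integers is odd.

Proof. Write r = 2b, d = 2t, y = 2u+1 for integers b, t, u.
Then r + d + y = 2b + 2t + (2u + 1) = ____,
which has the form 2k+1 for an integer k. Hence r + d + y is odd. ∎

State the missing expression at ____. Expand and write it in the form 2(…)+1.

2(b + t + u) + 1

Expanding: 2b + 2t + (2u + 1) = 2b + 2t + 2u + 1.
Every term except the constant is even, so this is 2(b + t + u) + 1,
and b + t + u ∈ ℤ gives the required form.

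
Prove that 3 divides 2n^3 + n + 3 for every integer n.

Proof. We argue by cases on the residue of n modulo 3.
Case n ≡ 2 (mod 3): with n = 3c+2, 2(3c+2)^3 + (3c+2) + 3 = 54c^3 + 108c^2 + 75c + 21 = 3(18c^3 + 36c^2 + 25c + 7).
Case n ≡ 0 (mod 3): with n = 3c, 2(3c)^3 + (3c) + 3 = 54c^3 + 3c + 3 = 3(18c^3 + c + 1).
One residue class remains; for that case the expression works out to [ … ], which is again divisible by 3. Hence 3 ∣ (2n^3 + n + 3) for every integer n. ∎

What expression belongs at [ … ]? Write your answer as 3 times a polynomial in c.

3(18c^3 + 18c^2 + 7c + 2)

The residues treated are {2, 0}, so the missing case is n ≡ 1 (mod 3); write n = 3c+1.
Then 2(3c+1)^3 + (3c+1) + 3 = 54c^3 + 54c^2 + 21c + 6 = 3(18c^3 + 18c^2 + 7c + 2).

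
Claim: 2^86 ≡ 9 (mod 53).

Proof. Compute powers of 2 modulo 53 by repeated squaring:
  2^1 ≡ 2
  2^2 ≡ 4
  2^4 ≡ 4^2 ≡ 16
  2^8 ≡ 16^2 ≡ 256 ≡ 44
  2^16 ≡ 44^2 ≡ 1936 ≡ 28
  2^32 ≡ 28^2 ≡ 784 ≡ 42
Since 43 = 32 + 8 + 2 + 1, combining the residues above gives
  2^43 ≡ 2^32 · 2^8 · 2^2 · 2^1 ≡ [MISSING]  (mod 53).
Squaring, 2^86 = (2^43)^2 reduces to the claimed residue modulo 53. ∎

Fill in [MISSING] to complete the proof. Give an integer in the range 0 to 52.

Multiply the listed residues: 42 · 44 · 4 · 2 = 1848 → 7392 → 14784.
Reducing modulo 53: 14784 = 278·53 + 50, so 2^43 ≡ 50.

50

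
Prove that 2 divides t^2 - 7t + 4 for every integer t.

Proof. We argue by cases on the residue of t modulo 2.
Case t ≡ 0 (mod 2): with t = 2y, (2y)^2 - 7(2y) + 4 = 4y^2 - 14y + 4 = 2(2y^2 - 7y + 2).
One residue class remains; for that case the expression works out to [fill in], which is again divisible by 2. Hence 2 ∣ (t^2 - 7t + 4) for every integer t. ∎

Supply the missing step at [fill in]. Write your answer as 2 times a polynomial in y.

Only t ≡ 1 (mod 2) is unaccounted for. Put t = 2y+1:
(2y+1)^2 - 7(2y+1) + 4 expands to 4y^2 - 10y - 2,
and factoring out 2 leaves 2(2y^2 - 5y - 1).

2(2y^2 - 5y - 1)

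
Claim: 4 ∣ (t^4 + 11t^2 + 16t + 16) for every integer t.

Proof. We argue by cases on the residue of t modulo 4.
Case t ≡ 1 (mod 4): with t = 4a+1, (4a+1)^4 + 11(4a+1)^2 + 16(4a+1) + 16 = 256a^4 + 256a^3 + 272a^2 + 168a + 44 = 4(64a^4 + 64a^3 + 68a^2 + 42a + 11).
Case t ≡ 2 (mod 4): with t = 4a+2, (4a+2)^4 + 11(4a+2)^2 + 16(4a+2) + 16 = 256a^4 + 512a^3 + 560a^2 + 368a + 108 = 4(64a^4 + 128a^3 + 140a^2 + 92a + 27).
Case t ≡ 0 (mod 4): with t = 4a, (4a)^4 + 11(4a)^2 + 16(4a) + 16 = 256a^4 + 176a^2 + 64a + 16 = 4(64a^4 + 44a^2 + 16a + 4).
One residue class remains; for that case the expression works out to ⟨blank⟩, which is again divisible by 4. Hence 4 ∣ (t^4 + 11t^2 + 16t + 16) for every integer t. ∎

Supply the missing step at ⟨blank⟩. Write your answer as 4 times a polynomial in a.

4(64a^4 + 192a^3 + 260a^2 + 190a + 61)

Only t ≡ 3 (mod 4) is unaccounted for. Put t = 4a+3:
(4a+3)^4 + 11(4a+3)^2 + 16(4a+3) + 16 expands to 256a^4 + 768a^3 + 1040a^2 + 760a + 244,
and factoring out 4 leaves 4(64a^4 + 192a^3 + 260a^2 + 190a + 61).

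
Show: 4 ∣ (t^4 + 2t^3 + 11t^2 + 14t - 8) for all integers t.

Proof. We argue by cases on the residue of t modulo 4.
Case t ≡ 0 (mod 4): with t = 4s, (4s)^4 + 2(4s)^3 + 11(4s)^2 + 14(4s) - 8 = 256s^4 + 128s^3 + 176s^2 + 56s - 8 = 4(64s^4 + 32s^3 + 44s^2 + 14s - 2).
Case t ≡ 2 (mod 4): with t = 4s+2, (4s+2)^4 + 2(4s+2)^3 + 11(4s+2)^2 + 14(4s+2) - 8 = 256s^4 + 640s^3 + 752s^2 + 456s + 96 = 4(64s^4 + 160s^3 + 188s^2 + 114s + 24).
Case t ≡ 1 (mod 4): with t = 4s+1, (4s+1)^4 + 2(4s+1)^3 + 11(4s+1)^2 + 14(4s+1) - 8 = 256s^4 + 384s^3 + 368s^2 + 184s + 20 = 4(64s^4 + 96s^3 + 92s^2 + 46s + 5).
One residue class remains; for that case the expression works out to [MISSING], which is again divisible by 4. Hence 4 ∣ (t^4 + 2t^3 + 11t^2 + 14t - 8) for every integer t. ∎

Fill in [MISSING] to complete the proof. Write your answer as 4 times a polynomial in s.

The residues treated are {0, 2, 1}, so the missing case is t ≡ 3 (mod 4); write t = 4s+3.
Then (4s+3)^4 + 2(4s+3)^3 + 11(4s+3)^2 + 14(4s+3) - 8 = 256s^4 + 896s^3 + 1328s^2 + 968s + 268 = 4(64s^4 + 224s^3 + 332s^2 + 242s + 67).

4(64s^4 + 224s^3 + 332s^2 + 242s + 67)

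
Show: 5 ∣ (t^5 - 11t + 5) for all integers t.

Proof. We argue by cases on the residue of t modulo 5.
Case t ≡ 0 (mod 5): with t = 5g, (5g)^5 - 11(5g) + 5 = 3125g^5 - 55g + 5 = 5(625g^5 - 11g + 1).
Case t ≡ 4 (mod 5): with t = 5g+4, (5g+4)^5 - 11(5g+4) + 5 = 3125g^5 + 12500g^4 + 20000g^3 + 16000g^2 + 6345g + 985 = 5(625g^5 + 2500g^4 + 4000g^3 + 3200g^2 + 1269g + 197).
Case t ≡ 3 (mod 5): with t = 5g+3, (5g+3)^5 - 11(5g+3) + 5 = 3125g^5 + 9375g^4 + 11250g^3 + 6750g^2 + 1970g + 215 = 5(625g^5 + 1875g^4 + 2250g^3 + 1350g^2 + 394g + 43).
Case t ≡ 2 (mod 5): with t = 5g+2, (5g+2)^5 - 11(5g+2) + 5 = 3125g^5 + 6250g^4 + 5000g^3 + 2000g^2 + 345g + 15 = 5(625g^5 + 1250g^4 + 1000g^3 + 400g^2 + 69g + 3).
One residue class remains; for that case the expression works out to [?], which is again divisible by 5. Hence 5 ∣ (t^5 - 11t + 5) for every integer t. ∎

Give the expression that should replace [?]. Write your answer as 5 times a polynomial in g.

5(625g^5 + 625g^4 + 250g^3 + 50g^2 - 6g - 1)

Only t ≡ 1 (mod 5) is unaccounted for. Put t = 5g+1:
(5g+1)^5 - 11(5g+1) + 5 expands to 3125g^5 + 3125g^4 + 1250g^3 + 250g^2 - 30g - 5,
and factoring out 5 leaves 5(625g^5 + 625g^4 + 250g^3 + 50g^2 - 6g - 1).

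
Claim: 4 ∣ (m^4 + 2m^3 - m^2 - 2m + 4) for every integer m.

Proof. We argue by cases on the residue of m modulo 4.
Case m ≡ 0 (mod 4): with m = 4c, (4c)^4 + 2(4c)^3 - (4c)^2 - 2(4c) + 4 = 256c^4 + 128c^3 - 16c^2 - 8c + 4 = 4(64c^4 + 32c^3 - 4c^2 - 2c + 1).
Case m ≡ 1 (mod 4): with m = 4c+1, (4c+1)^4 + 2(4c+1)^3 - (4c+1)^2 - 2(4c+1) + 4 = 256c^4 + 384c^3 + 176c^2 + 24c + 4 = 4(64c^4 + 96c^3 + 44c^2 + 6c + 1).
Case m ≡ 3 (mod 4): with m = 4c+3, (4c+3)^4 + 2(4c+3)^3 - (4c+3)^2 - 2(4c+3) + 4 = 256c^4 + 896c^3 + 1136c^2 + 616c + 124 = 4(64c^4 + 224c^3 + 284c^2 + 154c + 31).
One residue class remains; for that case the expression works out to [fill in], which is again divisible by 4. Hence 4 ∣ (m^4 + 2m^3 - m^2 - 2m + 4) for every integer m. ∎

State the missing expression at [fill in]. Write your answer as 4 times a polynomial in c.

Only m ≡ 2 (mod 4) is unaccounted for. Put m = 4c+2:
(4c+2)^4 + 2(4c+2)^3 - (4c+2)^2 - 2(4c+2) + 4 expands to 256c^4 + 640c^3 + 560c^2 + 200c + 28,
and factoring out 4 leaves 4(64c^4 + 160c^3 + 140c^2 + 50c + 7).

4(64c^4 + 160c^3 + 140c^2 + 50c + 7)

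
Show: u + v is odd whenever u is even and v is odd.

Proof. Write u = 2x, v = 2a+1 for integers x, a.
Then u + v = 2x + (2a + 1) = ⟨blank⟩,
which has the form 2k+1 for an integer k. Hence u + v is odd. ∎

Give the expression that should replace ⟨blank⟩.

Expanding: 2x + (2a + 1) = 2a + 2x + 1.
Every term except the constant is even, so this is 2(a + x) + 1,
and a + x ∈ ℤ gives the required form.

2(a + x) + 1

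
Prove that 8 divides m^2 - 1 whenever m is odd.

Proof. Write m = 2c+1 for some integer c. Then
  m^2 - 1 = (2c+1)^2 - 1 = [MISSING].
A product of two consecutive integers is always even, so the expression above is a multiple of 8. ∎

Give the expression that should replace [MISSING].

(2c+1)^2 - 1 = 4c^2 + 4c + 1 - 1 = 4c^2 + 4c = 4c(c+1).
Since c and c+1 are consecutive, c(c+1) is even, and 4·(even) is a multiple of 8.

4c(c + 1)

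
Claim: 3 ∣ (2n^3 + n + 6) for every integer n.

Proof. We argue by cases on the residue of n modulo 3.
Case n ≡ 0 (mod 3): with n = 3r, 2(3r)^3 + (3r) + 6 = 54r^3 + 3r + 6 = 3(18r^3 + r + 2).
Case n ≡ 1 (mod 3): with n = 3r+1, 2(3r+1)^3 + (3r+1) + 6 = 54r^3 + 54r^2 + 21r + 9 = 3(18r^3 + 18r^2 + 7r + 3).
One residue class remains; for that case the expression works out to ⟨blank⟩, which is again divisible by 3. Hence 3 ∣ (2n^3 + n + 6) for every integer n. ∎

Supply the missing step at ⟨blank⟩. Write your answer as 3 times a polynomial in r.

Only n ≡ 2 (mod 3) is unaccounted for. Put n = 3r+2:
2(3r+2)^3 + (3r+2) + 6 expands to 54r^3 + 108r^2 + 75r + 24,
and factoring out 3 leaves 3(18r^3 + 36r^2 + 25r + 8).

3(18r^3 + 36r^2 + 25r + 8)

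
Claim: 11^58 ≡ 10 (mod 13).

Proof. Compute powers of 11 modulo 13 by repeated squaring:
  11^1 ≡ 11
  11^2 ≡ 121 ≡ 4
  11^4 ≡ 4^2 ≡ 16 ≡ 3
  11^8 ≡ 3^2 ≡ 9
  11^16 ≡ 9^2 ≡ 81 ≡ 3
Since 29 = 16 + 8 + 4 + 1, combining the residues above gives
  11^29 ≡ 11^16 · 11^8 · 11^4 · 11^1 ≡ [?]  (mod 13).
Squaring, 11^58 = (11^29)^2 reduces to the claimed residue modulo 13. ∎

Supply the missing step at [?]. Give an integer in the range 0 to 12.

11^16 · 11^8 · 11^4 · 11^1 ≡ 3 · 9 · 3 · 11 = 891.
891 mod 13 = 7, so 11^29 ≡ 7 (mod 13).

7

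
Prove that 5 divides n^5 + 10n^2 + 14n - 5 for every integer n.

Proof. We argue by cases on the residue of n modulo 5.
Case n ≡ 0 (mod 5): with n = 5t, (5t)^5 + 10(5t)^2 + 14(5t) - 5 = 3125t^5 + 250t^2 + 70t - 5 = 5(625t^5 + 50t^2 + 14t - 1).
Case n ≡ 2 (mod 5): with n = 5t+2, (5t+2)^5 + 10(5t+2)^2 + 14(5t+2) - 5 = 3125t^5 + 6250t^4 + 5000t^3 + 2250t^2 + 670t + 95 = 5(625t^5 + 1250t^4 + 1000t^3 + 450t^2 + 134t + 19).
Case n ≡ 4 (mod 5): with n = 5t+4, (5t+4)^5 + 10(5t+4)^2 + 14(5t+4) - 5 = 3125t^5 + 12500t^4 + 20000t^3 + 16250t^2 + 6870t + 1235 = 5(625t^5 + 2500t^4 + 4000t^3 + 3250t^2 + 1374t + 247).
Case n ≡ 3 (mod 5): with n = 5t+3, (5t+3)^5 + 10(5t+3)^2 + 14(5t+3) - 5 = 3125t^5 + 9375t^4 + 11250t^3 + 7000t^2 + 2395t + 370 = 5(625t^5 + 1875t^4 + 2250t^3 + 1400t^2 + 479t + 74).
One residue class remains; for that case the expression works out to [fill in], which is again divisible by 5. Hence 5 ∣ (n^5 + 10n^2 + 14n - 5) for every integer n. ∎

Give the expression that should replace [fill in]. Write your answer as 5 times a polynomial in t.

5(625t^5 + 625t^4 + 250t^3 + 100t^2 + 39t + 4)

Only n ≡ 1 (mod 5) is unaccounted for. Put n = 5t+1:
(5t+1)^5 + 10(5t+1)^2 + 14(5t+1) - 5 expands to 3125t^5 + 3125t^4 + 1250t^3 + 500t^2 + 195t + 20,
and factoring out 5 leaves 5(625t^5 + 625t^4 + 250t^3 + 100t^2 + 39t + 4).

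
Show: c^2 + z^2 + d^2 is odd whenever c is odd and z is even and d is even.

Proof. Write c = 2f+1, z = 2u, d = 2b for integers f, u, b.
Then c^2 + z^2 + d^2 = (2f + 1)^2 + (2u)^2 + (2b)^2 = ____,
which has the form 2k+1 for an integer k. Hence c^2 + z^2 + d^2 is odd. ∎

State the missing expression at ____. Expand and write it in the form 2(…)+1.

2(2b^2 + 2f^2 + 2f + 2u^2) + 1

Expanding: (2f + 1)^2 + (2u)^2 + (2b)^2 = 4b^2 + 4f^2 + 4f + 4u^2 + 1.
Every term except the constant is even, so this is 2(2b^2 + 2f^2 + 2f + 2u^2) + 1,
and 2b^2 + 2f^2 + 2f + 2u^2 ∈ ℤ gives the required form.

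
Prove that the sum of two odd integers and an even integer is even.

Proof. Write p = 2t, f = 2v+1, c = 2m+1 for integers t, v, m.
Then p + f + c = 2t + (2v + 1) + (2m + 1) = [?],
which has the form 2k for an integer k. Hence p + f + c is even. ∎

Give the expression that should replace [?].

2(m + t + v + 1)

2t + (2v + 1) + (2m + 1) = 2m + 2t + 2v + 2
= 2(m + t + v + 1).
Since m + t + v + 1 is an integer, the sum is of the form 2k for an integer k.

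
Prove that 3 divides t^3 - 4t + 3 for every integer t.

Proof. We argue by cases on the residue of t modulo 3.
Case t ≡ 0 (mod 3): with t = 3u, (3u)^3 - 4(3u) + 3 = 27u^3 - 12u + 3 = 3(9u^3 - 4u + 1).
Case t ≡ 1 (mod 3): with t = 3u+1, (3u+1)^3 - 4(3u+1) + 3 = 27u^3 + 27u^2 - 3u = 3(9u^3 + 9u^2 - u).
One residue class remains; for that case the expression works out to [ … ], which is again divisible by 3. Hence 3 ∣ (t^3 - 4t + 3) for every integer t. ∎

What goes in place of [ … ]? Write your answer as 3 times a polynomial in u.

3(9u^3 + 18u^2 + 8u + 1)

The residues treated are {0, 1}, so the missing case is t ≡ 2 (mod 3); write t = 3u+2.
Then (3u+2)^3 - 4(3u+2) + 3 = 27u^3 + 54u^2 + 24u + 3 = 3(9u^3 + 18u^2 + 8u + 1).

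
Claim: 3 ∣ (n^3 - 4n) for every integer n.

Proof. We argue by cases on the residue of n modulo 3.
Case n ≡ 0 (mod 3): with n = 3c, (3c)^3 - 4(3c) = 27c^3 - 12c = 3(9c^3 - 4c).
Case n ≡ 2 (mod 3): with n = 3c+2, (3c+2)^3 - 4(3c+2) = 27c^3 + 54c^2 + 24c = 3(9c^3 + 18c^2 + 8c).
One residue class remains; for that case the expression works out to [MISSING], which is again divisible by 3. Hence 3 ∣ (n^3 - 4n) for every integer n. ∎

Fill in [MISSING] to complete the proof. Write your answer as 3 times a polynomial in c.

The residues treated are {0, 2}, so the missing case is n ≡ 1 (mod 3); write n = 3c+1.
Then (3c+1)^3 - 4(3c+1) = 27c^3 + 27c^2 - 3c - 3 = 3(9c^3 + 9c^2 - c - 1).

3(9c^3 + 9c^2 - c - 1)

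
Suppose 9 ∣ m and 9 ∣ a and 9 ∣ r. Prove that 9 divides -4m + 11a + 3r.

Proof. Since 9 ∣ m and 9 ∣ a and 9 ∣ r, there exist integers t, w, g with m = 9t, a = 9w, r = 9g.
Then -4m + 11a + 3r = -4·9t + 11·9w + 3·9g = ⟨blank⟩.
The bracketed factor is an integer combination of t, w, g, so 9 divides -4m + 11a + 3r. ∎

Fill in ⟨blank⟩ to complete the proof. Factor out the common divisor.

9(3g - 4t + 11w)

Pull the common 9 out of every term: -4·9t + 11·9w + 3·9g = 9(3g - 4t + 11w).
3g - 4t + 11w is an integer, which exhibits the divisibility.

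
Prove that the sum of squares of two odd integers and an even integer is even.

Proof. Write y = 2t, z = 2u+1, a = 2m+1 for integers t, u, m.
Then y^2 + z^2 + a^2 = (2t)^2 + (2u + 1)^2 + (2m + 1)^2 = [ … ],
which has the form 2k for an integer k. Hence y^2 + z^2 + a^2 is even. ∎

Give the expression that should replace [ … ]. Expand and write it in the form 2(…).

2(2m^2 + 2m + 2t^2 + 2u^2 + 2u + 1)

(2t)^2 + (2u + 1)^2 + (2m + 1)^2 = 4m^2 + 4m + 4t^2 + 4u^2 + 4u + 2
= 2(2m^2 + 2m + 2t^2 + 2u^2 + 2u + 1).
Since 2m^2 + 2m + 2t^2 + 2u^2 + 2u + 1 is an integer, the sum of squares is of the form 2k for an integer k.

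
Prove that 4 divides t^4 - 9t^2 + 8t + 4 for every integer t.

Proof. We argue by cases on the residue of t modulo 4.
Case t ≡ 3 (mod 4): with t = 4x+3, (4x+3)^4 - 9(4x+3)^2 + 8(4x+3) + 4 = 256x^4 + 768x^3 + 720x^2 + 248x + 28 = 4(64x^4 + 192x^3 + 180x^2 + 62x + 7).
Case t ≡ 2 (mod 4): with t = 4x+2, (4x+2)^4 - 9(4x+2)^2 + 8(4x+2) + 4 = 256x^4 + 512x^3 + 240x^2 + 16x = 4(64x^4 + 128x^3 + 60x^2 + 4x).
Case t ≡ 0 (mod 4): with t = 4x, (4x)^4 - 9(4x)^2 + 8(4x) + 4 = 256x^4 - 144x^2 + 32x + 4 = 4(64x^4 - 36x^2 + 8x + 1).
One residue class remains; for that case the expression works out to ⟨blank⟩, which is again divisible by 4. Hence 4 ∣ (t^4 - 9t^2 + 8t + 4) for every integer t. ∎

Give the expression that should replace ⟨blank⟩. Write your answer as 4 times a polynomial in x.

4(64x^4 + 64x^3 - 12x^2 - 6x + 1)

Only t ≡ 1 (mod 4) is unaccounted for. Put t = 4x+1:
(4x+1)^4 - 9(4x+1)^2 + 8(4x+1) + 4 expands to 256x^4 + 256x^3 - 48x^2 - 24x + 4,
and factoring out 4 leaves 4(64x^4 + 64x^3 - 12x^2 - 6x + 1).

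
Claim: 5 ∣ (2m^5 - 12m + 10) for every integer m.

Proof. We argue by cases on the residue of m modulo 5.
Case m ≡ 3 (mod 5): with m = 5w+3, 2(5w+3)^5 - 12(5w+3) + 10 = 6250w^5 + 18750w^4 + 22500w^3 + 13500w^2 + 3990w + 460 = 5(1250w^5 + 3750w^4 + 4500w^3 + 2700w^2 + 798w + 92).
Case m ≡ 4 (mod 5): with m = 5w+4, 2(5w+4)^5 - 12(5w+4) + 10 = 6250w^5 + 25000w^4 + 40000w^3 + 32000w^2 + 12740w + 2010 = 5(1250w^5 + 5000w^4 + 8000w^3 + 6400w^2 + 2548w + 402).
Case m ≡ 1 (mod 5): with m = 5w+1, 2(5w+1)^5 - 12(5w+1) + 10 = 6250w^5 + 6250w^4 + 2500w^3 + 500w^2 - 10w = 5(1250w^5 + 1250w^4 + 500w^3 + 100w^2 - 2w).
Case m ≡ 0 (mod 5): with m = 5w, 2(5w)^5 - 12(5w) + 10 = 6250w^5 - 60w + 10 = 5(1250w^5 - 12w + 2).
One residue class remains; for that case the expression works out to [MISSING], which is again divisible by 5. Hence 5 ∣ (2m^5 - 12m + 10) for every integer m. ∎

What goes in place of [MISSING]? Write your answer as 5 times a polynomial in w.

5(1250w^5 + 2500w^4 + 2000w^3 + 800w^2 + 148w + 10)

The residues treated are {3, 4, 1, 0}, so the missing case is m ≡ 2 (mod 5); write m = 5w+2.
Then 2(5w+2)^5 - 12(5w+2) + 10 = 6250w^5 + 12500w^4 + 10000w^3 + 4000w^2 + 740w + 50 = 5(1250w^5 + 2500w^4 + 2000w^3 + 800w^2 + 148w + 10).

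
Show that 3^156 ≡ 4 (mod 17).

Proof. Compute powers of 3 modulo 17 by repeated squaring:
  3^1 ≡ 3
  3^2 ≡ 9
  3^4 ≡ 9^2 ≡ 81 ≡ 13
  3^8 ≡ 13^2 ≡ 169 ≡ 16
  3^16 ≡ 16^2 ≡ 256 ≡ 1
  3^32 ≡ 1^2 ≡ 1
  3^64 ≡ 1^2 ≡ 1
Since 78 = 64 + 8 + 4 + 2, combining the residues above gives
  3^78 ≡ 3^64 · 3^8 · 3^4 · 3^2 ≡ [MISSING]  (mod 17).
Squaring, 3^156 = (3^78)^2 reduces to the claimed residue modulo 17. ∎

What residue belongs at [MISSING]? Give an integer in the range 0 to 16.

3^64 · 3^8 · 3^4 · 3^2 ≡ 1 · 16 · 13 · 9 = 1872.
1872 mod 17 = 2, so 3^78 ≡ 2 (mod 17).

2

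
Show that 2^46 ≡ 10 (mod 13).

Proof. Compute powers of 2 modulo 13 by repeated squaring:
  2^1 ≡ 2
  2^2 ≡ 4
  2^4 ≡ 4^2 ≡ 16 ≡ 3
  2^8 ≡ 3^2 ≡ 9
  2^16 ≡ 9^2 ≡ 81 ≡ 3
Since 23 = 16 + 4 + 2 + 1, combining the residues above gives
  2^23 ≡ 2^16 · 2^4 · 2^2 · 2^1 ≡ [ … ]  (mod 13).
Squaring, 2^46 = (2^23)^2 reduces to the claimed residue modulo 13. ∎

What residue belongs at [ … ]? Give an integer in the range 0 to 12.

2^16 · 2^4 · 2^2 · 2^1 ≡ 3 · 3 · 4 · 2 = 72.
72 mod 13 = 7, so 2^23 ≡ 7 (mod 13).

7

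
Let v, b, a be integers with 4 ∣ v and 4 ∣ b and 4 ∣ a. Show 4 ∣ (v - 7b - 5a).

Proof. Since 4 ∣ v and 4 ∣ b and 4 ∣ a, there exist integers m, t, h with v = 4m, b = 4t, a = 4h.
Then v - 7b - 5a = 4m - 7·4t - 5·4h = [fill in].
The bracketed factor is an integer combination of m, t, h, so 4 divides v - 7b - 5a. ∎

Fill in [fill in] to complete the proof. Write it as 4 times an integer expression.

Each term has a factor of 4: 4m - 7·4t - 5·4h = 4·(-5h + m - 7t).
Since -5h + m - 7t is an integer, 4 ∣ (v - 7b - 5a).

4(-5h + m - 7t)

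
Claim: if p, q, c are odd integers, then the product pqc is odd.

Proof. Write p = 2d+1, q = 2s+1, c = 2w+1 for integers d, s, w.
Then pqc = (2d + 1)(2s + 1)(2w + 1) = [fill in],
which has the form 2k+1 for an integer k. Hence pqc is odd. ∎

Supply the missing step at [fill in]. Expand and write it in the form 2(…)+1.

2(4dsw + 2ds + 2dw + d + 2sw + s + w) + 1

(2d + 1)(2s + 1)(2w + 1) = 8dsw + 4ds + 4dw + 2d + 4sw + 2s + 2w + 1
= 2(4dsw + 2ds + 2dw + d + 2sw + s + w) + 1.
Since 4dsw + 2ds + 2dw + d + 2sw + s + w is an integer, the product is of the form 2k+1 for an integer k.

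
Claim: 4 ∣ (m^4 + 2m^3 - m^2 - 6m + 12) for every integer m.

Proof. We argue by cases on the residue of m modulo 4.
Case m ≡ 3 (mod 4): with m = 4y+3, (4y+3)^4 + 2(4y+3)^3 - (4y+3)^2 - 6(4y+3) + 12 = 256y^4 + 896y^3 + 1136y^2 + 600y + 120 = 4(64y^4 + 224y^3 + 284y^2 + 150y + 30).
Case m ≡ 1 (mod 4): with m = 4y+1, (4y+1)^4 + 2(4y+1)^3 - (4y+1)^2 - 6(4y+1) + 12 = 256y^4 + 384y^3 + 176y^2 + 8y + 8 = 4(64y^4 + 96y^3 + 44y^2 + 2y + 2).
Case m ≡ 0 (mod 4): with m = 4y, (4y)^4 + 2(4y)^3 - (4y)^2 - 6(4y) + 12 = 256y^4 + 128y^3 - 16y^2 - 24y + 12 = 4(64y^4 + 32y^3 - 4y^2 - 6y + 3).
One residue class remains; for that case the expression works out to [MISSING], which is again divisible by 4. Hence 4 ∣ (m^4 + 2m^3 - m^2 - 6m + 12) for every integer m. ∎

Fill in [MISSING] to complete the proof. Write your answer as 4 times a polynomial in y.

4(64y^4 + 160y^3 + 140y^2 + 46y + 7)

The residues treated are {3, 1, 0}, so the missing case is m ≡ 2 (mod 4); write m = 4y+2.
Then (4y+2)^4 + 2(4y+2)^3 - (4y+2)^2 - 6(4y+2) + 12 = 256y^4 + 640y^3 + 560y^2 + 184y + 28 = 4(64y^4 + 160y^3 + 140y^2 + 46y + 7).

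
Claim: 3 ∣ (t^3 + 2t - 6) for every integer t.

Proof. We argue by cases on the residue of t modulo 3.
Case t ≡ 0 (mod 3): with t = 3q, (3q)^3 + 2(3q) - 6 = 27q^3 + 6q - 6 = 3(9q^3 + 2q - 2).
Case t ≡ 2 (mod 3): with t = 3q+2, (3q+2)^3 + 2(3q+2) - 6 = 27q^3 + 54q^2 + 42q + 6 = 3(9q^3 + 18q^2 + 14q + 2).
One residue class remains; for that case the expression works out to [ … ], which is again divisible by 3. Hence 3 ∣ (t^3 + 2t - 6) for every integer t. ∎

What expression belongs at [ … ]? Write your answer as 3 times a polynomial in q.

3(9q^3 + 9q^2 + 5q - 1)

The residues treated are {0, 2}, so the missing case is t ≡ 1 (mod 3); write t = 3q+1.
Then (3q+1)^3 + 2(3q+1) - 6 = 27q^3 + 27q^2 + 15q - 3 = 3(9q^3 + 9q^2 + 5q - 1).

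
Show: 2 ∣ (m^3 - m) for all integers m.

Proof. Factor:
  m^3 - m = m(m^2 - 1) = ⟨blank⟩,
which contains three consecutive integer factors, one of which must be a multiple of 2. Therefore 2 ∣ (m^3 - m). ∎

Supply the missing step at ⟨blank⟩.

(m - 1)m(m + 1)

m(m^2 - 1) = m(m - 1)(m + 1) = (m - 1)m(m + 1).
These three factors are consecutive integers, so their product is divisible by 2.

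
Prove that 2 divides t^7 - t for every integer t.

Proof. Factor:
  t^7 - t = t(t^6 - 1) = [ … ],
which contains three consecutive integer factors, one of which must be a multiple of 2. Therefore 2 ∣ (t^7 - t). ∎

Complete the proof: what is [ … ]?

(t - 1)t(t + 1)(t^4 + t^2 + 1)

t^6 - 1 = (t^2 - 1)(t^4 + t^2 + 1), and t^2 - 1 = (t-1)(t+1).
So t(t^6 - 1) = (t - 1)t(t + 1)(t^4 + t^2 + 1).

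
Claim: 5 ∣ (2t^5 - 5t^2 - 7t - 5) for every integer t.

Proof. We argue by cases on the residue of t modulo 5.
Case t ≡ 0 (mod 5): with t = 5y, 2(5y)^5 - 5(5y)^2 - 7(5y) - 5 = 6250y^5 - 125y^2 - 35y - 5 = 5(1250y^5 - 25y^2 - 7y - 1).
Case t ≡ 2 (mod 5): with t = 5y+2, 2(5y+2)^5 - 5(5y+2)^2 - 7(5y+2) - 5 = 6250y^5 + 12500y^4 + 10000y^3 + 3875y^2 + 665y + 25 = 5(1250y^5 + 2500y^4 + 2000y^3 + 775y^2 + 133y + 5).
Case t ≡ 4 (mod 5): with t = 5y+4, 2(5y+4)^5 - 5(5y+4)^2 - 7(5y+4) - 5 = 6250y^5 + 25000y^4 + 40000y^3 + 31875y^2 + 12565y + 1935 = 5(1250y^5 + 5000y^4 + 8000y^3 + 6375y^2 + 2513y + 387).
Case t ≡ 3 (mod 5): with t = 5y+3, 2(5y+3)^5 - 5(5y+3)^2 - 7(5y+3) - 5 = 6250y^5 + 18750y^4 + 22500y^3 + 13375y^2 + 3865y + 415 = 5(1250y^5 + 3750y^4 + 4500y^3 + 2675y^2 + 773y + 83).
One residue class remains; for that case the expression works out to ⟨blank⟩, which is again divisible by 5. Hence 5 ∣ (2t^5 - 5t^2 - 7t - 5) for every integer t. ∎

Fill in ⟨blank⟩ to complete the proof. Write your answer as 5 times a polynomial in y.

Only t ≡ 1 (mod 5) is unaccounted for. Put t = 5y+1:
2(5y+1)^5 - 5(5y+1)^2 - 7(5y+1) - 5 expands to 6250y^5 + 6250y^4 + 2500y^3 + 375y^2 - 35y - 15,
and factoring out 5 leaves 5(1250y^5 + 1250y^4 + 500y^3 + 75y^2 - 7y - 3).

5(1250y^5 + 1250y^4 + 500y^3 + 75y^2 - 7y - 3)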